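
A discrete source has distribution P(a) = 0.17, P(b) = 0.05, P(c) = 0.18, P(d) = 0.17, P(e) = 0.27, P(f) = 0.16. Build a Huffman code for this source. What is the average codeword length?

Repeatedly combine the two least-probable nodes; the expected code length is the sum of the merged weights.
merge 1/20 + 4/25 → 21/100
merge 17/100 + 17/100 → 17/50
merge 9/50 + 21/100 → 39/100
merge 27/100 + 17/50 → 61/100
merge 39/100 + 61/100 → 1
L = 21/100 + 17/50 + 39/100 + 61/100 + 1 = 51/20 = 2.55 bits/symbol.

2.55 bits/symbol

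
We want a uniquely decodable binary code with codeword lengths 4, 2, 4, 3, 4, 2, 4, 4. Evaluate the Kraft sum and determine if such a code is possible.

With common denominator 2^4 = 16: Σ 2^(−ℓᵢ) = 1/16 + 4/16 + 1/16 + 2/16 + 1/16 + 4/16 + 1/16 + 1/16 = 15/16 = 0.9375.
Kraft's inequality requires Σ ≤ 1; here Σ = 0.9375 ≤ 1, so such a prefix code exists.

0.9375; yes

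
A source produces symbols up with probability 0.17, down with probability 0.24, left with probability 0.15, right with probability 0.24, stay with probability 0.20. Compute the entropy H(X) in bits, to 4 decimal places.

H = −Σ pᵢ log₂ pᵢ.
−0.17·log₂(0.17) = 0.4346
−0.24·log₂(0.24) = 0.4941
−0.15·log₂(0.15) = 0.4105
−0.24·log₂(0.24) = 0.4941
−0.20·log₂(0.20) = 0.4644
Sum ≈ 2.2978 → 2.2978 bits.

2.2978 bits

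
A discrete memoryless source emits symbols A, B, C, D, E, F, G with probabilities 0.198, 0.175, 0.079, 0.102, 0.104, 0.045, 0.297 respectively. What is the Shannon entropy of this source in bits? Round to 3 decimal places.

H = −Σ pᵢ log₂ pᵢ.
−0.198·log₂(0.198) = 0.4626
−0.175·log₂(0.175) = 0.4401
−0.079·log₂(0.079) = 0.2893
−0.102·log₂(0.102) = 0.3359
−0.104·log₂(0.104) = 0.3396
−0.045·log₂(0.045) = 0.2013
−0.297·log₂(0.297) = 0.5202
Sum ≈ 2.5890 → 2.589 bits.

2.589 bits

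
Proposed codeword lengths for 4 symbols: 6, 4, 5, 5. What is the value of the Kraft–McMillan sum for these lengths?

With common denominator 2^6 = 64: Σ 2^(−ℓᵢ) = 1/64 + 4/64 + 2/64 + 2/64 = 9/64 = 0.140625.

0.140625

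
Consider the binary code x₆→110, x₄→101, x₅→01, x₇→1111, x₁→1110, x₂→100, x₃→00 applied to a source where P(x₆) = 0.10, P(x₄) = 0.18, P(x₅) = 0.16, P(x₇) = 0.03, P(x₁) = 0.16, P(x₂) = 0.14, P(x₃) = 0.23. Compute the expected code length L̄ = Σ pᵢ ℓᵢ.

2.8 bits/symbol

L̄ = Σ pᵢ·ℓᵢ = 0.10·3 + 0.18·3 + 0.16·2 + 0.03·4 + 0.16·4 + 0.14·3 + 0.23·2 = 2.8 bits/symbol.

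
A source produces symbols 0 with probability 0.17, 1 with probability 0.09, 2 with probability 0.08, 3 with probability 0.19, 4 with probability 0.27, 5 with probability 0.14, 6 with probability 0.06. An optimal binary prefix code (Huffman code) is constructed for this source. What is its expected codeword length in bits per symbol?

Repeatedly combine the two least-probable nodes; the expected code length is the sum of the merged weights.
merge 3/50 + 2/25 → 7/50
merge 9/100 + 7/50 → 23/100
merge 7/50 + 17/100 → 31/100
merge 19/100 + 23/100 → 21/50
merge 27/100 + 31/100 → 29/50
merge 21/50 + 29/50 → 1
L = 7/50 + 23/100 + 31/100 + 21/50 + 29/50 + 1 = 67/25 = 2.68 bits/symbol.

2.68 bits/symbol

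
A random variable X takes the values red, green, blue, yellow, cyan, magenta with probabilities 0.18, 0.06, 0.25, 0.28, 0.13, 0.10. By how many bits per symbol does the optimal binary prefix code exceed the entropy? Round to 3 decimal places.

0.032 bits

Entropy H = −Σ p log₂ p ≈ 2.4179 bits.
Huffman merges: 3/50+1/10→4/25; 13/100+4/25→29/100; 9/50+1/4→43/100; 7/25+29/100→57/100; 43/100+57/100→1. L = 49/20 ≈ 2.4500.
L − H = 2.4500 − 2.4179 = 0.032 bits.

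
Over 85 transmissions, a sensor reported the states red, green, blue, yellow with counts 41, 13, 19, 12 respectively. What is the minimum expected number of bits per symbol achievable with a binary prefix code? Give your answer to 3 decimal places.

1.812 bits/symbol

Probabilities are the counts divided by 85.
Repeatedly combine the two least-probable nodes; the expected code length is the sum of the merged weights.
merge 12/85 + 13/85 → 5/17
merge 19/85 + 5/17 → 44/85
merge 41/85 + 44/85 → 1
L = 5/17 + 44/85 + 1 = 154/85 ≈ 1.812 bits/symbol.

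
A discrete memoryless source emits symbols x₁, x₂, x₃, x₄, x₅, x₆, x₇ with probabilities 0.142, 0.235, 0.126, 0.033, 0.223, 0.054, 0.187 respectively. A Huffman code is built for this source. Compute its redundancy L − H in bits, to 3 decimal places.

Entropy H = −Σ p log₂ p ≈ 2.5923 bits.
Huffman merges: 33/1000+27/500→87/1000; 87/1000+63/500→213/1000; 71/500+187/1000→329/1000; 213/1000+223/1000→109/250; 47/200+329/1000→141/250; 109/250+141/250→1. L = 2629/1000 ≈ 2.6290.
L − H = 2.6290 − 2.5923 = 0.037 bits.

0.037 bits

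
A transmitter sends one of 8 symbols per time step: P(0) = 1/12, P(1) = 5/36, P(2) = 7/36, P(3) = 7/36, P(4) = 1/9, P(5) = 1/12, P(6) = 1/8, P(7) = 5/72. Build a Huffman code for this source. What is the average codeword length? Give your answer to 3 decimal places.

2.958 bits/symbol

Repeatedly combine the two least-probable nodes; the expected code length is the sum of the merged weights.
merge 5/72 + 1/12 → 11/72
merge 1/12 + 1/9 → 7/36
merge 1/8 + 5/36 → 19/72
merge 11/72 + 7/36 → 25/72
merge 7/36 + 7/36 → 7/18
merge 19/72 + 25/72 → 11/18
merge 7/18 + 11/18 → 1
L = 11/72 + 7/36 + 19/72 + 25/72 + 7/18 + 11/18 + 1 = 71/24 ≈ 2.958 bits/symbol.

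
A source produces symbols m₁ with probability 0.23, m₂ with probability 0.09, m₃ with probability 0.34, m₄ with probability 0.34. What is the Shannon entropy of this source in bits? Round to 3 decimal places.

H = −Σ pᵢ log₂ pᵢ.
−0.23·log₂(0.23) = 0.4877
−0.09·log₂(0.09) = 0.3127
−0.34·log₂(0.34) = 0.5292
−0.34·log₂(0.34) = 0.5292
Sum ≈ 1.8587 → 1.859 bits.

1.859 bits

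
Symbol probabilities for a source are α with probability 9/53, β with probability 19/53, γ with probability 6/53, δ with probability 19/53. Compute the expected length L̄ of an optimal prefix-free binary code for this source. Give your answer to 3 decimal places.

1.925 bits/symbol

Repeatedly combine the two least-probable nodes; the expected code length is the sum of the merged weights.
merge 6/53 + 9/53 → 15/53
merge 15/53 + 19/53 → 34/53
merge 19/53 + 34/53 → 1
L = 15/53 + 34/53 + 1 = 102/53 ≈ 1.925 bits/symbol.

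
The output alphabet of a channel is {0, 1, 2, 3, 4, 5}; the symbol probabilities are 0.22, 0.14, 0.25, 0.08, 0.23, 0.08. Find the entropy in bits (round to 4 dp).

H = −Σ pᵢ log₂ pᵢ.
−0.22·log₂(0.22) = 0.4806
−0.14·log₂(0.14) = 0.3971
−0.25·log₂(0.25) = 0.5000
−0.08·log₂(0.08) = 0.2915
−0.23·log₂(0.23) = 0.4877
−0.08·log₂(0.08) = 0.2915
Sum ≈ 2.4484 → 2.4484 bits.

2.4484 bits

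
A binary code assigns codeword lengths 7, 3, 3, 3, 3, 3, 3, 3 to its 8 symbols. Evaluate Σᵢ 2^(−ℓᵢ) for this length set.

With common denominator 2^7 = 128: Σ 2^(−ℓᵢ) = 1/128 + 16/128 + 16/128 + 16/128 + 16/128 + 16/128 + 16/128 + 16/128 = 113/128 = 0.8828125.

0.8828125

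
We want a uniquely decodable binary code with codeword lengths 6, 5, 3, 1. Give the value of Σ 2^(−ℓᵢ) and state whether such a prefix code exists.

With common denominator 2^6 = 64: Σ 2^(−ℓᵢ) = 1/64 + 2/64 + 8/64 + 32/64 = 43/64 = 0.671875.
Kraft's inequality requires Σ ≤ 1; here Σ = 0.671875 ≤ 1, so such a prefix code exists.

0.671875; yes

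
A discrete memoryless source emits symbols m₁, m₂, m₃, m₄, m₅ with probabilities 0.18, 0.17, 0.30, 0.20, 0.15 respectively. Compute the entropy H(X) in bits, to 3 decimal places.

H = −Σ pᵢ log₂ pᵢ.
−0.18·log₂(0.18) = 0.4453
−0.17·log₂(0.17) = 0.4346
−0.30·log₂(0.30) = 0.5211
−0.20·log₂(0.20) = 0.4644
−0.15·log₂(0.15) = 0.4105
Sum ≈ 2.2759 → 2.276 bits.

2.276 bits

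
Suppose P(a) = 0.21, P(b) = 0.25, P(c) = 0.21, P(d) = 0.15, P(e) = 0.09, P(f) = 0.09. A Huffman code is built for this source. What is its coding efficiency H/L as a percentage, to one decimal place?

98.9%

Entropy H = −Σ p log₂ p ≈ 2.4815 bits.
Huffman merges: 9/100+9/100→9/50; 3/20+9/50→33/100; 21/100+21/100→21/50; 1/4+33/100→29/50; 21/50+29/50→1. L = 251/100 ≈ 2.5100.
Efficiency = H/L = 2.4815/2.5100 = 98.9%.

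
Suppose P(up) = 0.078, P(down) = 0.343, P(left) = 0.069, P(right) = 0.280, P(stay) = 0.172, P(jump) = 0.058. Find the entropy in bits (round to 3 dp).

H = −Σ pᵢ log₂ pᵢ.
−0.078·log₂(0.078) = 0.2871
−0.343·log₂(0.343) = 0.5295
−0.069·log₂(0.069) = 0.2662
−0.280·log₂(0.280) = 0.5142
−0.172·log₂(0.172) = 0.4368
−0.058·log₂(0.058) = 0.2383
Sum ≈ 2.2720 → 2.272 bits.

2.272 bits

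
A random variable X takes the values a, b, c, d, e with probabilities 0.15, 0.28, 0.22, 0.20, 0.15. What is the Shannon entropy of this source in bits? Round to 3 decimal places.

2.280 bits

H = −Σ pᵢ log₂ pᵢ.
−0.15·log₂(0.15) = 0.4105
−0.28·log₂(0.28) = 0.5142
−0.22·log₂(0.22) = 0.4806
−0.20·log₂(0.20) = 0.4644
−0.15·log₂(0.15) = 0.4105
Sum ≈ 2.2803 → 2.280 bits.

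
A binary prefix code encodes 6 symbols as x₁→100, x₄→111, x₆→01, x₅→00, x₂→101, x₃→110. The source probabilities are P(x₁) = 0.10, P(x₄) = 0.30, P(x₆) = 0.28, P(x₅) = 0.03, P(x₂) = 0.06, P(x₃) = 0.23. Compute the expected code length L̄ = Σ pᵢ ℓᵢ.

L̄ = Σ pᵢ·ℓᵢ = 0.10·3 + 0.30·3 + 0.28·2 + 0.03·2 + 0.06·3 + 0.23·3 = 2.69 bits/symbol.

2.69 bits/symbol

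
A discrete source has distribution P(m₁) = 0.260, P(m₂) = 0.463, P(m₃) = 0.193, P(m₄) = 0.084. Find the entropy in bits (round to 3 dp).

H = −Σ pᵢ log₂ pᵢ.
−0.260·log₂(0.260) = 0.5053
−0.463·log₂(0.463) = 0.5144
−0.193·log₂(0.193) = 0.4581
−0.084·log₂(0.084) = 0.3002
Sum ≈ 1.7779 → 1.778 bits.

1.778 bits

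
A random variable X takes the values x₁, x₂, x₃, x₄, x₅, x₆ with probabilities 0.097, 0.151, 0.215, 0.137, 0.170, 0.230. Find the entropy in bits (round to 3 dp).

H = −Σ pᵢ log₂ pᵢ.
−0.097·log₂(0.097) = 0.3265
−0.151·log₂(0.151) = 0.4118
−0.215·log₂(0.215) = 0.4768
−0.137·log₂(0.137) = 0.3929
−0.170·log₂(0.170) = 0.4346
−0.230·log₂(0.230) = 0.4877
Sum ≈ 2.5302 → 2.530 bits.

2.530 bits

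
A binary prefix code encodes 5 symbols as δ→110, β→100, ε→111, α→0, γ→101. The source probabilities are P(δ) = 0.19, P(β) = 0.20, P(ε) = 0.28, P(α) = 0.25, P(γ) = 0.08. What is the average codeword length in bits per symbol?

L̄ = Σ pᵢ·ℓᵢ = 0.19·3 + 0.20·3 + 0.28·3 + 0.25·1 + 0.08·3 = 2.5 bits/symbol.

2.5 bits/symbol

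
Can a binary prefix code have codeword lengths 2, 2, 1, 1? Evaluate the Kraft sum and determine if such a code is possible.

1.5; no

With common denominator 2^2 = 4: Σ 2^(−ℓᵢ) = 1/4 + 1/4 + 2/4 + 2/4 = 6/4 = 1.5.
Kraft's inequality requires Σ ≤ 1; here Σ = 1.5 > 1, so no such prefix code exists.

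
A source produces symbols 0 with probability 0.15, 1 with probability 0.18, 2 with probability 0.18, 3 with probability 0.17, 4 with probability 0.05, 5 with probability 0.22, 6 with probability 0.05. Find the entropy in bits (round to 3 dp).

H = −Σ pᵢ log₂ pᵢ.
−0.15·log₂(0.15) = 0.4105
−0.18·log₂(0.18) = 0.4453
−0.18·log₂(0.18) = 0.4453
−0.17·log₂(0.17) = 0.4346
−0.05·log₂(0.05) = 0.2161
−0.22·log₂(0.22) = 0.4806
−0.05·log₂(0.05) = 0.2161
Sum ≈ 2.6485 → 2.649 bits.

2.649 bits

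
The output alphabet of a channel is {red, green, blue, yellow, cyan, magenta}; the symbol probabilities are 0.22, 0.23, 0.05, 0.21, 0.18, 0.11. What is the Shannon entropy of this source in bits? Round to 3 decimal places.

H = −Σ pᵢ log₂ pᵢ.
−0.22·log₂(0.22) = 0.4806
−0.23·log₂(0.23) = 0.4877
−0.05·log₂(0.05) = 0.2161
−0.21·log₂(0.21) = 0.4728
−0.18·log₂(0.18) = 0.4453
−0.11·log₂(0.11) = 0.3503
Sum ≈ 2.4528 → 2.453 bits.

2.453 bits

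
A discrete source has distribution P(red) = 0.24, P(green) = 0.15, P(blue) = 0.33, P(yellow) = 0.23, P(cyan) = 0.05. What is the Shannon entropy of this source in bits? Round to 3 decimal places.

2.136 bits

H = −Σ pᵢ log₂ pᵢ.
−0.24·log₂(0.24) = 0.4941
−0.15·log₂(0.15) = 0.4105
−0.33·log₂(0.33) = 0.5278
−0.23·log₂(0.23) = 0.4877
−0.05·log₂(0.05) = 0.2161
Sum ≈ 2.1363 → 2.136 bits.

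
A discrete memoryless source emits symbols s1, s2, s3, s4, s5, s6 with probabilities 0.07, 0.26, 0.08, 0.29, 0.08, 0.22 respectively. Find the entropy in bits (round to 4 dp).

2.3553 bits

H = −Σ pᵢ log₂ pᵢ.
−0.07·log₂(0.07) = 0.2686
−0.26·log₂(0.26) = 0.5053
−0.08·log₂(0.08) = 0.2915
−0.29·log₂(0.29) = 0.5179
−0.08·log₂(0.08) = 0.2915
−0.22·log₂(0.22) = 0.4806
Sum ≈ 2.3553 → 2.3553 bits.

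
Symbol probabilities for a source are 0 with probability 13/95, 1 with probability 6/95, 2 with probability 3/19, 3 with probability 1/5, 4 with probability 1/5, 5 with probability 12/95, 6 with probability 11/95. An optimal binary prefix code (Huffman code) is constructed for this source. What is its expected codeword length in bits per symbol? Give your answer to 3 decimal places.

2.779 bits/symbol

Repeatedly combine the two least-probable nodes; the expected code length is the sum of the merged weights.
merge 6/95 + 11/95 → 17/95
merge 12/95 + 13/95 → 5/19
merge 3/19 + 17/95 → 32/95
merge 1/5 + 1/5 → 2/5
merge 5/19 + 32/95 → 3/5
merge 2/5 + 3/5 → 1
L = 17/95 + 5/19 + 32/95 + 2/5 + 3/5 + 1 = 264/95 ≈ 2.779 bits/symbol.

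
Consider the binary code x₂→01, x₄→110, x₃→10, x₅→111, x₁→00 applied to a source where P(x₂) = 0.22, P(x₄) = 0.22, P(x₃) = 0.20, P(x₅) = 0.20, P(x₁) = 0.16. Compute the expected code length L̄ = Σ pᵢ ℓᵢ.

2.42 bits/symbol

L̄ = Σ pᵢ·ℓᵢ = 0.22·2 + 0.22·3 + 0.20·2 + 0.20·3 + 0.16·2 = 2.42 bits/symbol.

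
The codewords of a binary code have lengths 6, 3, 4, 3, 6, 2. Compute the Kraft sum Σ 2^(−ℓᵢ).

0.59375

With common denominator 2^6 = 64: Σ 2^(−ℓᵢ) = 1/64 + 8/64 + 4/64 + 8/64 + 1/64 + 16/64 = 38/64 = 0.59375.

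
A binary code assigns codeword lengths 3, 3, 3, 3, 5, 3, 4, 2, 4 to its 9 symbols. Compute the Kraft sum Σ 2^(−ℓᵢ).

1.03125

With common denominator 2^5 = 32: Σ 2^(−ℓᵢ) = 4/32 + 4/32 + 4/32 + 4/32 + 1/32 + 4/32 + 2/32 + 8/32 + 2/32 = 33/32 = 1.03125.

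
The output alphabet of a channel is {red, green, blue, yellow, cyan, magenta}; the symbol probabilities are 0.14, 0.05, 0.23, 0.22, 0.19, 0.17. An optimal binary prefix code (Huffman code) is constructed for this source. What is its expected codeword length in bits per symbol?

2.55 bits/symbol

Repeatedly combine the two least-probable nodes; the expected code length is the sum of the merged weights.
merge 1/20 + 7/50 → 19/100
merge 17/100 + 19/100 → 9/25
merge 19/100 + 11/50 → 41/100
merge 23/100 + 9/25 → 59/100
merge 41/100 + 59/100 → 1
L = 19/100 + 9/25 + 41/100 + 59/100 + 1 = 51/20 = 2.55 bits/symbol.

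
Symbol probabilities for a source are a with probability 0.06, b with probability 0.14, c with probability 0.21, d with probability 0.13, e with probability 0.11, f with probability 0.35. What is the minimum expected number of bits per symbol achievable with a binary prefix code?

2.44 bits/symbol

Repeatedly combine the two least-probable nodes; the expected code length is the sum of the merged weights.
merge 3/50 + 11/100 → 17/100
merge 13/100 + 7/50 → 27/100
merge 17/100 + 21/100 → 19/50
merge 27/100 + 7/20 → 31/50
merge 19/50 + 31/50 → 1
L = 17/100 + 27/100 + 19/50 + 31/50 + 1 = 61/25 = 2.44 bits/symbol.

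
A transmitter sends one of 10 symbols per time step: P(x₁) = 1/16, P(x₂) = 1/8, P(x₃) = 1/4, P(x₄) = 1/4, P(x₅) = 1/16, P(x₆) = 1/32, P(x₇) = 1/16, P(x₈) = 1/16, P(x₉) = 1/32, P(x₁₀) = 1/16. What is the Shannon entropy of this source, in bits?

2.9375 bits

Each probability is a power of 1/2, so log₂(1/p) is an integer.
H = Σ p·log₂(1/p) = 1/16·4 + 1/8·3 + 1/4·2 + 1/4·2 + 1/16·4 + 1/32·5 + 1/16·4 + 1/16·4 + 1/32·5 + 1/16·4 = 2.9375 bits.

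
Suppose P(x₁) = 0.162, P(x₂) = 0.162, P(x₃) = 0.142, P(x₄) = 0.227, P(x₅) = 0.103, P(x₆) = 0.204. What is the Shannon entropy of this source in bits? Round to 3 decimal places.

2.542 bits

H = −Σ pᵢ log₂ pᵢ.
−0.162·log₂(0.162) = 0.4254
−0.162·log₂(0.162) = 0.4254
−0.142·log₂(0.142) = 0.3999
−0.227·log₂(0.227) = 0.4856
−0.103·log₂(0.103) = 0.3378
−0.204·log₂(0.204) = 0.4678
Sum ≈ 2.5419 → 2.542 bits.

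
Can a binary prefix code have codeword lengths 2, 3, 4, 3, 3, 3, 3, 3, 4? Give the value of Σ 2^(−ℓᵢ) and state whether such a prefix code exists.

1.125; no

With common denominator 2^4 = 16: Σ 2^(−ℓᵢ) = 4/16 + 2/16 + 1/16 + 2/16 + 2/16 + 2/16 + 2/16 + 2/16 + 1/16 = 18/16 = 1.125.
Kraft's inequality requires Σ ≤ 1; here Σ = 1.125 > 1, so no such prefix code exists.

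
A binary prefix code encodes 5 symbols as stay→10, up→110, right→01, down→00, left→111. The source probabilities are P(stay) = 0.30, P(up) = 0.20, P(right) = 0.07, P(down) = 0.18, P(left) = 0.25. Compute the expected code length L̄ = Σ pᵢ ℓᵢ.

2.45 bits/symbol

L̄ = Σ pᵢ·ℓᵢ = 0.30·2 + 0.20·3 + 0.07·2 + 0.18·2 + 0.25·3 = 2.45 bits/symbol.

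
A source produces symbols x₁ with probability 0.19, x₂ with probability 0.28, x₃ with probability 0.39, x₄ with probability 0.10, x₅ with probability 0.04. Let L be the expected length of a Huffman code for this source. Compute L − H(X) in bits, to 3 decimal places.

0.063 bits

Entropy H = −Σ p log₂ p ≈ 2.0172 bits.
Huffman merges: 1/25+1/10→7/50; 7/50+19/100→33/100; 7/25+33/100→61/100; 39/100+61/100→1. L = 52/25 ≈ 2.0800.
L − H = 2.0800 − 2.0172 = 0.063 bits.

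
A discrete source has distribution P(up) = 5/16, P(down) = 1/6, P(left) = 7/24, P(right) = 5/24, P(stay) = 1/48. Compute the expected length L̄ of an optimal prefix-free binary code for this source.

Repeatedly combine the two least-probable nodes; the expected code length is the sum of the merged weights.
merge 1/48 + 1/6 → 3/16
merge 3/16 + 5/24 → 19/48
merge 7/24 + 5/16 → 29/48
merge 19/48 + 29/48 → 1
L = 3/16 + 19/48 + 29/48 + 1 = 35/16 = 2.1875 bits/symbol.

2.1875 bits/symbol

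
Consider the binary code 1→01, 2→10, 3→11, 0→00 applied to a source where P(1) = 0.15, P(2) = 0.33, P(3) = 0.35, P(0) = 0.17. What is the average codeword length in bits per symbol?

L̄ = Σ pᵢ·ℓᵢ = 0.15·2 + 0.33·2 + 0.35·2 + 0.17·2 = 2 bits/symbol.

2 bits/symbol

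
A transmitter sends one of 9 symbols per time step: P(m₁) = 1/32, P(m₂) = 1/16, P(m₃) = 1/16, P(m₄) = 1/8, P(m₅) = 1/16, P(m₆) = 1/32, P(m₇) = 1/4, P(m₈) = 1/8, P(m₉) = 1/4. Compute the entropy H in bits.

Each probability is a power of 1/2, so log₂(1/p) is an integer.
H = Σ p·log₂(1/p) = 1/32·5 + 1/16·4 + 1/16·4 + 1/8·3 + 1/16·4 + 1/32·5 + 1/4·2 + 1/8·3 + 1/4·2 = 2.8125 bits.

2.8125 bits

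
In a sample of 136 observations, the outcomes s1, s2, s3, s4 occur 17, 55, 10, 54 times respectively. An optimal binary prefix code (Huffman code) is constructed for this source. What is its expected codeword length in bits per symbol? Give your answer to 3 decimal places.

1.794 bits/symbol

Probabilities are the counts divided by 136.
Repeatedly combine the two least-probable nodes; the expected code length is the sum of the merged weights.
merge 5/68 + 1/8 → 27/136
merge 27/136 + 27/68 → 81/136
merge 55/136 + 81/136 → 1
L = 27/136 + 81/136 + 1 = 61/34 ≈ 1.794 bits/symbol.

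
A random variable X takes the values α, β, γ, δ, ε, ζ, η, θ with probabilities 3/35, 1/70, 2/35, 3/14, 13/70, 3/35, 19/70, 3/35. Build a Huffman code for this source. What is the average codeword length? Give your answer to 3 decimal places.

2.729 bits/symbol

Repeatedly combine the two least-probable nodes; the expected code length is the sum of the merged weights.
merge 1/70 + 2/35 → 1/14
merge 1/14 + 3/35 → 11/70
merge 3/35 + 3/35 → 6/35
merge 11/70 + 6/35 → 23/70
merge 13/70 + 3/14 → 2/5
merge 19/70 + 23/70 → 3/5
merge 2/5 + 3/5 → 1
L = 1/14 + 11/70 + 6/35 + 23/70 + 2/5 + 3/5 + 1 = 191/70 ≈ 2.729 bits/symbol.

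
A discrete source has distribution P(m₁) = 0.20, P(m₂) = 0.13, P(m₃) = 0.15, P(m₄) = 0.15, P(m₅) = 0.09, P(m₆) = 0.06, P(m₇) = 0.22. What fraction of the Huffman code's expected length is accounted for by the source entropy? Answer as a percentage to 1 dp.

Entropy H = −Σ p log₂ p ≈ 2.7049 bits.
Huffman merges: 3/50+9/100→3/20; 13/100+3/20→7/25; 3/20+3/20→3/10; 1/5+11/50→21/50; 7/25+3/10→29/50; 21/50+29/50→1. L = 273/100 ≈ 2.7300.
Efficiency = H/L = 2.7049/2.7300 = 99.1%.

99.1%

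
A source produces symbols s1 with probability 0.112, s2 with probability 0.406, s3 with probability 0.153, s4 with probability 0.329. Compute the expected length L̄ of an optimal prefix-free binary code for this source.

Repeatedly combine the two least-probable nodes; the expected code length is the sum of the merged weights.
merge 14/125 + 153/1000 → 53/200
merge 53/200 + 329/1000 → 297/500
merge 203/500 + 297/500 → 1
L = 53/200 + 297/500 + 1 = 1859/1000 = 1.859 bits/symbol.

1.859 bits/symbol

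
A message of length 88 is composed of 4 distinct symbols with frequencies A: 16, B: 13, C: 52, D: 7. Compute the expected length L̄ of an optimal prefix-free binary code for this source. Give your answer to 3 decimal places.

1.636 bits/symbol

Probabilities are the counts divided by 88.
Repeatedly combine the two least-probable nodes; the expected code length is the sum of the merged weights.
merge 7/88 + 13/88 → 5/22
merge 2/11 + 5/22 → 9/22
merge 9/22 + 13/22 → 1
L = 5/22 + 9/22 + 1 = 18/11 ≈ 1.636 bits/symbol.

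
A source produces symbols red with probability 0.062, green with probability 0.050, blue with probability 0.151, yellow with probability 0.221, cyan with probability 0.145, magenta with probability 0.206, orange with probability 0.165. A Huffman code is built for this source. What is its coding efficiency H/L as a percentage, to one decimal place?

99.1%

Entropy H = −Σ p log₂ p ≈ 2.6604 bits.
Huffman merges: 1/20+31/500→14/125; 14/125+29/200→257/1000; 151/1000+33/200→79/250; 103/500+221/1000→427/1000; 257/1000+79/250→573/1000; 427/1000+573/1000→1. L = 537/200 ≈ 2.6850.
Efficiency = H/L = 2.6604/2.6850 = 99.1%.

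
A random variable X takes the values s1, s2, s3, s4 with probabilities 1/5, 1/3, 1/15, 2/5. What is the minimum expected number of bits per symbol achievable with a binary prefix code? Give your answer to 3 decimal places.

Repeatedly combine the two least-probable nodes; the expected code length is the sum of the merged weights.
merge 1/15 + 1/5 → 4/15
merge 4/15 + 1/3 → 3/5
merge 2/5 + 3/5 → 1
L = 4/15 + 3/5 + 1 = 28/15 ≈ 1.867 bits/symbol.

1.867 bits/symbol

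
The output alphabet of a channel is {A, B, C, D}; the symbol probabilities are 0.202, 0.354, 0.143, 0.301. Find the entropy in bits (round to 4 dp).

H = −Σ pᵢ log₂ pᵢ.
−0.202·log₂(0.202) = 0.4661
−0.354·log₂(0.354) = 0.5304
−0.143·log₂(0.143) = 0.4012
−0.301·log₂(0.301) = 0.5214
Sum ≈ 1.9191 → 1.9191 bits.

1.9191 bits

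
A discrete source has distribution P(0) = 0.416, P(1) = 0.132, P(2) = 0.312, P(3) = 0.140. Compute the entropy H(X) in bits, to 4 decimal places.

1.8334 bits

H = −Σ pᵢ log₂ pᵢ.
−0.416·log₂(0.416) = 0.5264
−0.132·log₂(0.132) = 0.3856
−0.312·log₂(0.312) = 0.5243
−0.140·log₂(0.140) = 0.3971
Sum ≈ 1.8334 → 1.8334 bits.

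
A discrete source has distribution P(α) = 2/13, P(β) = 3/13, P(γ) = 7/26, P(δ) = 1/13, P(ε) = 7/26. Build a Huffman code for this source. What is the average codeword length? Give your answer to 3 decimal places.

2.231 bits/symbol

Repeatedly combine the two least-probable nodes; the expected code length is the sum of the merged weights.
merge 1/13 + 2/13 → 3/13
merge 3/13 + 3/13 → 6/13
merge 7/26 + 7/26 → 7/13
merge 6/13 + 7/13 → 1
L = 3/13 + 6/13 + 7/13 + 1 = 29/13 ≈ 2.231 bits/symbol.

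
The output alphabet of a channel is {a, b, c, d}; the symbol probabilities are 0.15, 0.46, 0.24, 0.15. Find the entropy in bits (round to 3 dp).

1.831 bits

H = −Σ pᵢ log₂ pᵢ.
−0.15·log₂(0.15) = 0.4105
−0.46·log₂(0.46) = 0.5153
−0.24·log₂(0.24) = 0.4941
−0.15·log₂(0.15) = 0.4105
Sum ≈ 1.8306 → 1.831 bits.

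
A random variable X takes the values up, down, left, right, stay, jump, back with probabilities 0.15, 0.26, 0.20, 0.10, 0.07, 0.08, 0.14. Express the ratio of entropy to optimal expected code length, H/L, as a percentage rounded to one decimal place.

99.2%

Entropy H = −Σ p log₂ p ≈ 2.6696 bits.
Huffman merges: 7/100+2/25→3/20; 1/10+7/50→6/25; 3/20+3/20→3/10; 1/5+6/25→11/25; 13/50+3/10→14/25; 11/25+14/25→1. L = 269/100 ≈ 2.6900.
Efficiency = H/L = 2.6696/2.6900 = 99.2%.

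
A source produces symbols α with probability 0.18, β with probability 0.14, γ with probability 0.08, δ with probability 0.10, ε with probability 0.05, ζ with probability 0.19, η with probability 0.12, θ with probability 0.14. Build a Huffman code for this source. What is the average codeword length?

2.94 bits/symbol

Repeatedly combine the two least-probable nodes; the expected code length is the sum of the merged weights.
merge 1/20 + 2/25 → 13/100
merge 1/10 + 3/25 → 11/50
merge 13/100 + 7/50 → 27/100
merge 7/50 + 9/50 → 8/25
merge 19/100 + 11/50 → 41/100
merge 27/100 + 8/25 → 59/100
merge 41/100 + 59/100 → 1
L = 13/100 + 11/50 + 27/100 + 8/25 + 41/100 + 59/100 + 1 = 147/50 = 2.94 bits/symbol.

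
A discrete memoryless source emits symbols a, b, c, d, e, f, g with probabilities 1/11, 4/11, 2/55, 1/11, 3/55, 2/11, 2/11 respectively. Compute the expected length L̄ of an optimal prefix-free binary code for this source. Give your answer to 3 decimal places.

Repeatedly combine the two least-probable nodes; the expected code length is the sum of the merged weights.
merge 2/55 + 3/55 → 1/11
merge 1/11 + 1/11 → 2/11
merge 1/11 + 2/11 → 3/11
merge 2/11 + 2/11 → 4/11
merge 3/11 + 4/11 → 7/11
merge 4/11 + 7/11 → 1
L = 1/11 + 2/11 + 3/11 + 4/11 + 7/11 + 1 = 28/11 ≈ 2.545 bits/symbol.

2.545 bits/symbol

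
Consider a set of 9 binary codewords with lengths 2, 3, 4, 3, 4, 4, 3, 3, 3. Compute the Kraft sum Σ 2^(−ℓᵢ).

1.0625

With common denominator 2^4 = 16: Σ 2^(−ℓᵢ) = 4/16 + 2/16 + 1/16 + 2/16 + 1/16 + 1/16 + 2/16 + 2/16 + 2/16 = 17/16 = 1.0625.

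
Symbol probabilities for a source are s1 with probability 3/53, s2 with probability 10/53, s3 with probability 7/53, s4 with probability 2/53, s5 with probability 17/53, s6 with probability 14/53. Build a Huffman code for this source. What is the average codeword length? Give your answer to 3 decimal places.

Repeatedly combine the two least-probable nodes; the expected code length is the sum of the merged weights.
merge 2/53 + 3/53 → 5/53
merge 5/53 + 7/53 → 12/53
merge 10/53 + 12/53 → 22/53
merge 14/53 + 17/53 → 31/53
merge 22/53 + 31/53 → 1
L = 5/53 + 12/53 + 22/53 + 31/53 + 1 = 123/53 ≈ 2.321 bits/symbol.

2.321 bits/symbol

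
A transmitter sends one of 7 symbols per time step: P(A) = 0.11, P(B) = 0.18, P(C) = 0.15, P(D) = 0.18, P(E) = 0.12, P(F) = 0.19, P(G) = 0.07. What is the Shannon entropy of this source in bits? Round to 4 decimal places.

H = −Σ pᵢ log₂ pᵢ.
−0.11·log₂(0.11) = 0.3503
−0.18·log₂(0.18) = 0.4453
−0.15·log₂(0.15) = 0.4105
−0.18·log₂(0.18) = 0.4453
−0.12·log₂(0.12) = 0.3671
−0.19·log₂(0.19) = 0.4552
−0.07·log₂(0.07) = 0.2686
Sum ≈ 2.7423 → 2.7423 bits.

2.7423 bits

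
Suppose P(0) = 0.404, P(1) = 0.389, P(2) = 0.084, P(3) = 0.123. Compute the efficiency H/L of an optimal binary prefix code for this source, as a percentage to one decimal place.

96.0%

Entropy H = −Σ p log₂ p ≈ 1.7302 bits.
Huffman merges: 21/250+123/1000→207/1000; 207/1000+389/1000→149/250; 101/250+149/250→1. L = 1803/1000 ≈ 1.8030.
Efficiency = H/L = 1.7302/1.8030 = 96.0%.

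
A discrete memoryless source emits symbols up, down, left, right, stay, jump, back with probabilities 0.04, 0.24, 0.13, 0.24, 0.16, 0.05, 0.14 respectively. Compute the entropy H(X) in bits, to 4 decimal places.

H = −Σ pᵢ log₂ pᵢ.
−0.04·log₂(0.04) = 0.1858
−0.24·log₂(0.24) = 0.4941
−0.13·log₂(0.13) = 0.3826
−0.24·log₂(0.24) = 0.4941
−0.16·log₂(0.16) = 0.4230
−0.05·log₂(0.05) = 0.2161
−0.14·log₂(0.14) = 0.3971
Sum ≈ 2.5929 → 2.5929 bits.

2.5929 bits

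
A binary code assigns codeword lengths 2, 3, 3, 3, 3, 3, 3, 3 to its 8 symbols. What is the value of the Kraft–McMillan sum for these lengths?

1.125

With common denominator 2^3 = 8: Σ 2^(−ℓᵢ) = 2/8 + 1/8 + 1/8 + 1/8 + 1/8 + 1/8 + 1/8 + 1/8 = 9/8 = 1.125.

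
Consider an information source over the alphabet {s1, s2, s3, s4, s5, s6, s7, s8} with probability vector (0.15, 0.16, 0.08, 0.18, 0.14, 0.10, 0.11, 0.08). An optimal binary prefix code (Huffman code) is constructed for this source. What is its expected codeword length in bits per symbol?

2.98 bits/symbol

Repeatedly combine the two least-probable nodes; the expected code length is the sum of the merged weights.
merge 2/25 + 2/25 → 4/25
merge 1/10 + 11/100 → 21/100
merge 7/50 + 3/20 → 29/100
merge 4/25 + 4/25 → 8/25
merge 9/50 + 21/100 → 39/100
merge 29/100 + 8/25 → 61/100
merge 39/100 + 61/100 → 1
L = 4/25 + 21/100 + 29/100 + 8/25 + 39/100 + 61/100 + 1 = 149/50 = 2.98 bits/symbol.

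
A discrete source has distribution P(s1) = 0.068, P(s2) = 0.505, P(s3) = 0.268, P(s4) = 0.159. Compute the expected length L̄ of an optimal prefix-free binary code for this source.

1.722 bits/symbol

Repeatedly combine the two least-probable nodes; the expected code length is the sum of the merged weights.
merge 17/250 + 159/1000 → 227/1000
merge 227/1000 + 67/250 → 99/200
merge 99/200 + 101/200 → 1
L = 227/1000 + 99/200 + 1 = 861/500 = 1.722 bits/symbol.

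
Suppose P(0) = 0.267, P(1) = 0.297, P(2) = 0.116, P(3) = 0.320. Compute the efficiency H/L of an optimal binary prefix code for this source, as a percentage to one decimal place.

95.8%

Entropy H = −Σ p log₂ p ≈ 1.9154 bits.
Huffman merges: 29/250+267/1000→383/1000; 297/1000+8/25→617/1000; 383/1000+617/1000→1. L = 2 ≈ 2.0000.
Efficiency = H/L = 1.9154/2.0000 = 95.8%.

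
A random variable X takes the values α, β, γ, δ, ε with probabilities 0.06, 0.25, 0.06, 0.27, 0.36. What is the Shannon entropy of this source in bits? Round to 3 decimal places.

H = −Σ pᵢ log₂ pᵢ.
−0.06·log₂(0.06) = 0.2435
−0.25·log₂(0.25) = 0.5000
−0.06·log₂(0.06) = 0.2435
−0.27·log₂(0.27) = 0.5100
−0.36·log₂(0.36) = 0.5306
Sum ≈ 2.0277 → 2.028 bits.

2.028 bits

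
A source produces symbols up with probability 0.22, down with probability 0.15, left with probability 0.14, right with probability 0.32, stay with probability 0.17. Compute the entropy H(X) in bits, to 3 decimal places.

2.249 bits

H = −Σ pᵢ log₂ pᵢ.
−0.22·log₂(0.22) = 0.4806
−0.15·log₂(0.15) = 0.4105
−0.14·log₂(0.14) = 0.3971
−0.32·log₂(0.32) = 0.5260
−0.17·log₂(0.17) = 0.4346
Sum ≈ 2.2488 → 2.249 bits.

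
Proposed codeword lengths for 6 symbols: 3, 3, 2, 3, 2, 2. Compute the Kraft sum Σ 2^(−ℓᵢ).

1.125

With common denominator 2^3 = 8: Σ 2^(−ℓᵢ) = 1/8 + 1/8 + 2/8 + 1/8 + 2/8 + 2/8 = 9/8 = 1.125.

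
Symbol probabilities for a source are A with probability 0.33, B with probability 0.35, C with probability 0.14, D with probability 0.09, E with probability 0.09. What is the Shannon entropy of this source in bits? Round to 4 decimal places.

H = −Σ pᵢ log₂ pᵢ.
−0.33·log₂(0.33) = 0.5278
−0.35·log₂(0.35) = 0.5301
−0.14·log₂(0.14) = 0.3971
−0.09·log₂(0.09) = 0.3127
−0.09·log₂(0.09) = 0.3127
Sum ≈ 2.0803 → 2.0803 bits.

2.0803 bits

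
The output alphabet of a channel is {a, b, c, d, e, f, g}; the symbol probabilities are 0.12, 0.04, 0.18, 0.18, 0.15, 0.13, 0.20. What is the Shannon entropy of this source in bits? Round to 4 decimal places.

H = −Σ pᵢ log₂ pᵢ.
−0.12·log₂(0.12) = 0.3671
−0.04·log₂(0.04) = 0.1858
−0.18·log₂(0.18) = 0.4453
−0.18·log₂(0.18) = 0.4453
−0.15·log₂(0.15) = 0.4105
−0.13·log₂(0.13) = 0.3826
−0.20·log₂(0.20) = 0.4644
Sum ≈ 2.7010 → 2.7010 bits.

2.7010 bits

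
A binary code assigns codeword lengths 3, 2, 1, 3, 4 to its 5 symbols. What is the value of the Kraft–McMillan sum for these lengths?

1.0625

With common denominator 2^4 = 16: Σ 2^(−ℓᵢ) = 2/16 + 4/16 + 8/16 + 2/16 + 1/16 = 17/16 = 1.0625.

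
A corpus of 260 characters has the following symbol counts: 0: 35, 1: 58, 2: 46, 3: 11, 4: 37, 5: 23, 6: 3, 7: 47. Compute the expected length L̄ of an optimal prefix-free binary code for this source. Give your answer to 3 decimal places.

2.792 bits/symbol

Probabilities are the counts divided by 260.
Repeatedly combine the two least-probable nodes; the expected code length is the sum of the merged weights.
merge 3/260 + 11/260 → 7/130
merge 7/130 + 23/260 → 37/260
merge 7/52 + 37/260 → 18/65
merge 37/260 + 23/130 → 83/260
merge 47/260 + 29/130 → 21/52
merge 18/65 + 83/260 → 31/52
merge 21/52 + 31/52 → 1
L = 7/130 + 37/260 + 18/65 + 83/260 + 21/52 + 31/52 + 1 = 363/130 ≈ 2.792 bits/symbol.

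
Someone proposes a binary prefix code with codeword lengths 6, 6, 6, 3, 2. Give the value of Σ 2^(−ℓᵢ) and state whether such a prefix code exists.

0.421875; yes

With common denominator 2^6 = 64: Σ 2^(−ℓᵢ) = 1/64 + 1/64 + 1/64 + 8/64 + 16/64 = 27/64 = 0.421875.
Kraft's inequality requires Σ ≤ 1; here Σ = 0.421875 ≤ 1, so such a prefix code exists.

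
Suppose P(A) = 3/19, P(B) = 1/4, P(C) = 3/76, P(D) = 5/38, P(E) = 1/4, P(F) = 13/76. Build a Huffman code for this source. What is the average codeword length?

Repeatedly combine the two least-probable nodes; the expected code length is the sum of the merged weights.
merge 3/76 + 5/38 → 13/76
merge 3/19 + 13/76 → 25/76
merge 13/76 + 1/4 → 8/19
merge 1/4 + 25/76 → 11/19
merge 8/19 + 11/19 → 1
L = 13/76 + 25/76 + 8/19 + 11/19 + 1 = 5/2 = 2.5 bits/symbol.

2.5 bits/symbol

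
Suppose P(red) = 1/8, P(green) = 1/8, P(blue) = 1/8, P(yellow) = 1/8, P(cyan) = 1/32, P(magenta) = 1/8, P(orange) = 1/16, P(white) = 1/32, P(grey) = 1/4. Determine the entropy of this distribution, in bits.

Each probability is a power of 1/2, so log₂(1/p) is an integer.
H = Σ p·log₂(1/p) = 1/8·3 + 1/8·3 + 1/8·3 + 1/8·3 + 1/32·5 + 1/8·3 + 1/16·4 + 1/32·5 + 1/4·2 = 2.9375 bits.

2.9375 bits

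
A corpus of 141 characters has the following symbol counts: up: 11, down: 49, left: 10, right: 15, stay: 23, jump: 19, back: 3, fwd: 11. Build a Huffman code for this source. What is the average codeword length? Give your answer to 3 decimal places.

2.738 bits/symbol

Probabilities are the counts divided by 141.
Repeatedly combine the two least-probable nodes; the expected code length is the sum of the merged weights.
merge 1/47 + 10/141 → 13/141
merge 11/141 + 11/141 → 22/141
merge 13/141 + 5/47 → 28/141
merge 19/141 + 22/141 → 41/141
merge 23/141 + 28/141 → 17/47
merge 41/141 + 49/141 → 30/47
merge 17/47 + 30/47 → 1
L = 13/141 + 22/141 + 28/141 + 41/141 + 17/47 + 30/47 + 1 = 386/141 ≈ 2.738 bits/symbol.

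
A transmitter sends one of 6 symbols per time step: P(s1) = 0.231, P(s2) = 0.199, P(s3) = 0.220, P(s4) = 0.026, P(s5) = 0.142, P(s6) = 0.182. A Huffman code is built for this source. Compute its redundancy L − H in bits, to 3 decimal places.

0.101 bits

Entropy H = −Σ p log₂ p ≈ 2.4165 bits.
Huffman merges: 13/500+71/500→21/125; 21/125+91/500→7/20; 199/1000+11/50→419/1000; 231/1000+7/20→581/1000; 419/1000+581/1000→1. L = 1259/500 ≈ 2.5180.
L − H = 2.5180 − 2.4165 = 0.101 bits.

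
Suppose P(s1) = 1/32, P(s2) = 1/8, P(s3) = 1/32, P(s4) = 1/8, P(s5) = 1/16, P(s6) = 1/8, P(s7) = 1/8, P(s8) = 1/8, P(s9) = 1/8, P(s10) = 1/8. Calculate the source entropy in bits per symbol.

3.1875 bits

Each probability is a power of 1/2, so log₂(1/p) is an integer.
H = Σ p·log₂(1/p) = 1/32·5 + 1/8·3 + 1/32·5 + 1/8·3 + 1/16·4 + 1/8·3 + 1/8·3 + 1/8·3 + 1/8·3 + 1/8·3 = 3.1875 bits.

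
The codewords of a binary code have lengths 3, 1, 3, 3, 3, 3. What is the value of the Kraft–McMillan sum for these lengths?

With common denominator 2^3 = 8: Σ 2^(−ℓᵢ) = 1/8 + 4/8 + 1/8 + 1/8 + 1/8 + 1/8 = 9/8 = 1.125.

1.125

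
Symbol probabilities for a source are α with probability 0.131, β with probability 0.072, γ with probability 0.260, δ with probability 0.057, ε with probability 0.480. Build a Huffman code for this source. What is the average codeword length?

Repeatedly combine the two least-probable nodes; the expected code length is the sum of the merged weights.
merge 57/1000 + 9/125 → 129/1000
merge 129/1000 + 131/1000 → 13/50
merge 13/50 + 13/50 → 13/25
merge 12/25 + 13/25 → 1
L = 129/1000 + 13/50 + 13/25 + 1 = 1909/1000 = 1.909 bits/symbol.

1.909 bits/symbol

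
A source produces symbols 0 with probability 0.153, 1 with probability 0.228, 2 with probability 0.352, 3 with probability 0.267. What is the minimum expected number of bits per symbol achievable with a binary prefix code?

2 bits/symbol

Repeatedly combine the two least-probable nodes; the expected code length is the sum of the merged weights.
merge 153/1000 + 57/250 → 381/1000
merge 267/1000 + 44/125 → 619/1000
merge 381/1000 + 619/1000 → 1
L = 381/1000 + 619/1000 + 1 = 2 bits/symbol.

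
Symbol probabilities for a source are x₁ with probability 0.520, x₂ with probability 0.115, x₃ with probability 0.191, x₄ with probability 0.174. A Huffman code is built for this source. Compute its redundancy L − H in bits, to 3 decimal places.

0.024 bits

Entropy H = −Σ p log₂ p ≈ 1.7446 bits.
Huffman merges: 23/200+87/500→289/1000; 191/1000+289/1000→12/25; 12/25+13/25→1. L = 1769/1000 ≈ 1.7690.
L − H = 1.7690 − 1.7446 = 0.024 bits.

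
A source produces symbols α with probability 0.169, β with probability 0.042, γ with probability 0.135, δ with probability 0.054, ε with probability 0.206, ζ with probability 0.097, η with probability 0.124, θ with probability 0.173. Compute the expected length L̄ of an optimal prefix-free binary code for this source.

Repeatedly combine the two least-probable nodes; the expected code length is the sum of the merged weights.
merge 21/500 + 27/500 → 12/125
merge 12/125 + 97/1000 → 193/1000
merge 31/250 + 27/200 → 259/1000
merge 169/1000 + 173/1000 → 171/500
merge 193/1000 + 103/500 → 399/1000
merge 259/1000 + 171/500 → 601/1000
merge 399/1000 + 601/1000 → 1
L = 12/125 + 193/1000 + 259/1000 + 171/500 + 399/1000 + 601/1000 + 1 = 289/100 = 2.89 bits/symbol.

2.89 bits/symbol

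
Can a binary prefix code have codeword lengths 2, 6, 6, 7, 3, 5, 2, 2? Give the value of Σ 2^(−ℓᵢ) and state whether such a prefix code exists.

0.9453125; yes

With common denominator 2^7 = 128: Σ 2^(−ℓᵢ) = 32/128 + 2/128 + 2/128 + 1/128 + 16/128 + 4/128 + 32/128 + 32/128 = 121/128 = 0.9453125.
Kraft's inequality requires Σ ≤ 1; here Σ = 0.9453125 ≤ 1, so such a prefix code exists.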